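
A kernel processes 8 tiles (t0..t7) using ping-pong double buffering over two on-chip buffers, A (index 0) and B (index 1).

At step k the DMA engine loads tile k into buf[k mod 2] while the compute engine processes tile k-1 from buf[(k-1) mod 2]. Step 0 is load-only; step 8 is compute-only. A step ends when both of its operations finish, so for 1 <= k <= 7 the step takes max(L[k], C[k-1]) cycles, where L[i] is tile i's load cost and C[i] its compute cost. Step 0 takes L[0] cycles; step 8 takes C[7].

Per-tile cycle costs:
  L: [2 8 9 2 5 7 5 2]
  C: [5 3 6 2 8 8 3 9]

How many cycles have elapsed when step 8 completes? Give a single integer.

end_cycle[8] = 58

  0. 2=2c; end=2; A:t0 B:-
  1. max(8,5)=8c; end=10; A:t0 B:t1
  2. max(9,3)=9c; end=19; A:t2 B:t1
  3. max(2,6)=6c; end=25; A:t2 B:t3
  4. max(5,2)=5c; end=30; A:t4 B:t3
  5. max(7,8)=8c; end=38; A:t4 B:t5
  6. max(5,8)=8c; end=46; A:t6 B:t5
  7. max(2,3)=3c; end=49; A:t6 B:t7
  8. 9=9c; end=58; A:t6 B:t7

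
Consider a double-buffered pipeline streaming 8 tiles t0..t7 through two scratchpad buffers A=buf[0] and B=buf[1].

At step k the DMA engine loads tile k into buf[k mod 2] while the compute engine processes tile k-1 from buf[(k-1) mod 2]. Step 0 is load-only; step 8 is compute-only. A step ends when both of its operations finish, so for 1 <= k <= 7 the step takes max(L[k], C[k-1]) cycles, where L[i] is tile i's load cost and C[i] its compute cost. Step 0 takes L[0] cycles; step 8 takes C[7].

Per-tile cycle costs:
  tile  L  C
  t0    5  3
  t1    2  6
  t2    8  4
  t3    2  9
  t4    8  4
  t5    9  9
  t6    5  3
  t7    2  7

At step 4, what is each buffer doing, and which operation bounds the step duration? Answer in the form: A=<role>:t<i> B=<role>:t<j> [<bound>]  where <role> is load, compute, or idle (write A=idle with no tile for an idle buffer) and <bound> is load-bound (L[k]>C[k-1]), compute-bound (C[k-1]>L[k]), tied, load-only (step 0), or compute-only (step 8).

k=0 load=t0/5c comp=- wait=5 total=5
k=1 load=t1/2c comp=t0/3c wait=3 total=8
k=2 load=t2/8c comp=t1/6c wait=8 total=16
k=3 load=t3/2c comp=t2/4c wait=4 total=20
k=4 load=t4/8c comp=t3/9c wait=9 total=29
k=5 load=t5/9c comp=t4/4c wait=9 total=38
k=6 load=t6/5c comp=t5/9c wait=9 total=47
k=7 load=t7/2c comp=t6/3c wait=3 total=50
k=8 load=- comp=t7/7c wait=7 total=57

step 4: A=load:t4 B=compute:t3 [compute-bound]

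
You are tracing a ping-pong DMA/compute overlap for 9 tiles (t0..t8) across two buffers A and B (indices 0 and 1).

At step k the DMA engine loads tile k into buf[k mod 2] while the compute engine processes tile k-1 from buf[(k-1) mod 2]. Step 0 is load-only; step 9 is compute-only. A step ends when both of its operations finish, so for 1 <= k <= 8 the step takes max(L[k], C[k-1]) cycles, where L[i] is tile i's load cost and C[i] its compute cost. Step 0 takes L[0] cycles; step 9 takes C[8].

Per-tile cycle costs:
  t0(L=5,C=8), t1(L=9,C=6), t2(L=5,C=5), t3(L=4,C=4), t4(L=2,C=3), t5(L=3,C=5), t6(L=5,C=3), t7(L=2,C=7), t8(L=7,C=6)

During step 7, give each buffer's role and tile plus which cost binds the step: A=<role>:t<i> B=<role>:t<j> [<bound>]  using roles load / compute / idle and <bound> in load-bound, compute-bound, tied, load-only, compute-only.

  0. 5=5c; end=5; A:t0 B:-
  1. max(9,8)=9c; end=14; A:t0 B:t1
  2. max(5,6)=6c; end=20; A:t2 B:t1
  3. max(4,5)=5c; end=25; A:t2 B:t3
  4. max(2,4)=4c; end=29; A:t4 B:t3
  5. max(3,3)=3c; end=32; A:t4 B:t5
  6. max(5,5)=5c; end=37; A:t6 B:t5
  7. max(2,3)=3c; end=40; A:t6 B:t7
  8. max(7,7)=7c; end=47; A:t8 B:t7
  9. 6=6c; end=53; A:t8 B:t7

step 7: A=compute:t6 B=load:t7 [compute-bound]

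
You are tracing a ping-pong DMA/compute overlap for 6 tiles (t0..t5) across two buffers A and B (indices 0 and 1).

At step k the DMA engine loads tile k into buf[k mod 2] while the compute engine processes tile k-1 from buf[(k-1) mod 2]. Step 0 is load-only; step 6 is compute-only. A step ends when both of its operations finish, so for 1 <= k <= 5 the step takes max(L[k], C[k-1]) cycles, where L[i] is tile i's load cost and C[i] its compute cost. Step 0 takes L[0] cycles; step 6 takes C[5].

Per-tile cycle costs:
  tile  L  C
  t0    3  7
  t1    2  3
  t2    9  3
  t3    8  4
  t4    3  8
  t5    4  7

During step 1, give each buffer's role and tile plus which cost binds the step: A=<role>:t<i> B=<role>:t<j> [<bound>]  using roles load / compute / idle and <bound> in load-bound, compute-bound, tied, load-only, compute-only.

[0] DMA t0→A (3c) ∥ CU idle ⇒ 3c, clock 3
[1] DMA t1→B (2c) ∥ CU A:t0 (7c) ⇒ 7c, clock 10
[2] DMA t2→A (9c) ∥ CU B:t1 (3c) ⇒ 9c, clock 19
[3] DMA t3→B (8c) ∥ CU A:t2 (3c) ⇒ 8c, clock 27
[4] DMA t4→A (3c) ∥ CU B:t3 (4c) ⇒ 4c, clock 31
[5] DMA t5→B (4c) ∥ CU A:t4 (8c) ⇒ 8c, clock 39
[6] DMA idle ∥ CU B:t5 (7c) ⇒ 7c, clock 46

step 1: A=compute:t0 B=load:t1 [compute-bound]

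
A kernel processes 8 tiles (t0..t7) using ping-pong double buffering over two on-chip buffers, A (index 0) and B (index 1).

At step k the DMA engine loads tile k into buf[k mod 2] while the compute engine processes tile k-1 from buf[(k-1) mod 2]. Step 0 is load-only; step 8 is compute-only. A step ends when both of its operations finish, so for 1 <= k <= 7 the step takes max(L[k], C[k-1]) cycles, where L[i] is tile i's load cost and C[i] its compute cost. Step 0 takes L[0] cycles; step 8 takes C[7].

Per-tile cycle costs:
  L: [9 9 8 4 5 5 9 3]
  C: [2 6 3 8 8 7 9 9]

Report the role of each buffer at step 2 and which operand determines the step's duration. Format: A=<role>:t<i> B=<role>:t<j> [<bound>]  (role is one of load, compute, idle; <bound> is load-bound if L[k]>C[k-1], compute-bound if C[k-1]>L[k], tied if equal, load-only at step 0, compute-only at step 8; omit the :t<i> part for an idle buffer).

  0. 9=9c; end=9; A:t0 B:-
  1. max(9,2)=9c; end=18; A:t0 B:t1
  2. max(8,6)=8c; end=26; A:t2 B:t1
  3. max(4,3)=4c; end=30; A:t2 B:t3
  4. max(5,8)=8c; end=38; A:t4 B:t3
  5. max(5,8)=8c; end=46; A:t4 B:t5
  6. max(9,7)=9c; end=55; A:t6 B:t5
  7. max(3,9)=9c; end=64; A:t6 B:t7
  8. 9=9c; end=73; A:t6 B:t7

step 2: A=load:t2 B=compute:t1 [load-bound]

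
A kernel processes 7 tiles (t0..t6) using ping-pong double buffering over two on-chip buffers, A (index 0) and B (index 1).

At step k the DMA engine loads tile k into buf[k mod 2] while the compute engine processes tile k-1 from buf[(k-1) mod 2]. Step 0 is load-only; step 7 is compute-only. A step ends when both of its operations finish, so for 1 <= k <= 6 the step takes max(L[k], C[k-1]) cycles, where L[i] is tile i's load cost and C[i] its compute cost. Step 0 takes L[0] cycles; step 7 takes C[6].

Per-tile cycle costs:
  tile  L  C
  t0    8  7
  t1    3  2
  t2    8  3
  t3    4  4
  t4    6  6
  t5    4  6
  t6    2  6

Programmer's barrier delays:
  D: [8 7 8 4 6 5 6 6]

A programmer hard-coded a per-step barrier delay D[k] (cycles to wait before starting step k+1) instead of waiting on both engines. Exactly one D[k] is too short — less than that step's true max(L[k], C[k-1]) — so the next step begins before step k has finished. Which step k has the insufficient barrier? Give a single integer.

hazard at step 5

step 0: need L[0]=8 = 8; D[0]=8 ok
step 1: need max(L[1]=3,C[0]=7) = 7; D[1]=7 ok
step 2: need max(L[2]=8,C[1]=2) = 8; D[2]=8 ok
step 3: need max(L[3]=4,C[2]=3) = 4; D[3]=4 ok
step 4: need max(L[4]=6,C[3]=4) = 6; D[4]=6 ok
step 5: need max(L[5]=4,C[4]=6) = 6; D[5]=5 SHORT
step 6: need max(L[6]=2,C[5]=6) = 6; D[6]=6 ok
step 7: need C[6]=6 = 6; D[7]=6 ok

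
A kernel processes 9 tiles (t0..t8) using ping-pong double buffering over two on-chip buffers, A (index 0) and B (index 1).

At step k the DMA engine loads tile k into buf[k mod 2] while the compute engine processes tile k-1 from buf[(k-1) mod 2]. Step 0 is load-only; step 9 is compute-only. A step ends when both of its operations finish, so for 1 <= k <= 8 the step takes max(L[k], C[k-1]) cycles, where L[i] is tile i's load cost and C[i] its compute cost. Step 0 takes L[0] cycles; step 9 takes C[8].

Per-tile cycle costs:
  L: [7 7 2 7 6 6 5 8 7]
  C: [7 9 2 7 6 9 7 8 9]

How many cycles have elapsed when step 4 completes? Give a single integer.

end_cycle[4] = 37

  0. 7=7c; end=7; A:t0 B:-
  1. max(7,7)=7c; end=14; A:t0 B:t1
  2. max(2,9)=9c; end=23; A:t2 B:t1
  3. max(7,2)=7c; end=30; A:t2 B:t3
  4. max(6,7)=7c; end=37; A:t4 B:t3
  5. max(6,6)=6c; end=43; A:t4 B:t5
  6. max(5,9)=9c; end=52; A:t6 B:t5
  7. max(8,7)=8c; end=60; A:t6 B:t7
  8. max(7,8)=8c; end=68; A:t8 B:t7
  9. 9=9c; end=77; A:t8 B:t7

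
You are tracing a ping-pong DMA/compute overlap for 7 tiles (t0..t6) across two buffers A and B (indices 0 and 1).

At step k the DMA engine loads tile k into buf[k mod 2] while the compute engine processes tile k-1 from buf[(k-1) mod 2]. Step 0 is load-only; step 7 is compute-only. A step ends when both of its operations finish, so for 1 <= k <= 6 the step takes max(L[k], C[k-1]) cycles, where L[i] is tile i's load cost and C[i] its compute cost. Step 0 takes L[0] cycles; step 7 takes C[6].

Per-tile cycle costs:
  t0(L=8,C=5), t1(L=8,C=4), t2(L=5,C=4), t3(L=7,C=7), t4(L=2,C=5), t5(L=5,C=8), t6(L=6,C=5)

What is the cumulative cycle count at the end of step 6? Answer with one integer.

[0] DMA t0→A (8c) ∥ CU idle ⇒ 8c, clock 8
[1] DMA t1→B (8c) ∥ CU A:t0 (5c) ⇒ 8c, clock 16
[2] DMA t2→A (5c) ∥ CU B:t1 (4c) ⇒ 5c, clock 21
[3] DMA t3→B (7c) ∥ CU A:t2 (4c) ⇒ 7c, clock 28
[4] DMA t4→A (2c) ∥ CU B:t3 (7c) ⇒ 7c, clock 35
[5] DMA t5→B (5c) ∥ CU A:t4 (5c) ⇒ 5c, clock 40
[6] DMA t6→A (6c) ∥ CU B:t5 (8c) ⇒ 8c, clock 48
[7] DMA idle ∥ CU A:t6 (5c) ⇒ 5c, clock 53

end_cycle[6] = 48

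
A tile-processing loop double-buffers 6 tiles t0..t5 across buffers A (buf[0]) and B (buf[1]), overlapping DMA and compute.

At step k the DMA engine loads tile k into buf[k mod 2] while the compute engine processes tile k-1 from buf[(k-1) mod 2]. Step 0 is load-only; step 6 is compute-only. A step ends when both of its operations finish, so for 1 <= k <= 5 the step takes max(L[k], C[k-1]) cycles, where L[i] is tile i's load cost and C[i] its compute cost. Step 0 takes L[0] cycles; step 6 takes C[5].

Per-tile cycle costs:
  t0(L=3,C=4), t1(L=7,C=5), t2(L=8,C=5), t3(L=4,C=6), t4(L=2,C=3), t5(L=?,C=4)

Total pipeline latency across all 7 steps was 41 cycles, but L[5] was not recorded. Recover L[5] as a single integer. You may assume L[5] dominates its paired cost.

step 0: dur = L[0]=3 = 3
step 1: dur = max(L[1]=7, C[0]=4) = 7
step 2: dur = max(L[2]=8, C[1]=5) = 8
step 3: dur = max(L[3]=4, C[2]=5) = 5
step 4: dur = max(L[4]=2, C[3]=6) = 6
step 5: dur = max(L[5]=?, C[4]=3) = L[5]  (unknown; binding)
step 6: dur = C[5]=4 = 4
sum of known step durations = 33
dur[5] = total - known = 41 - 33 = 8
L[5] is the binding max in step 5, so L[5] = dur[5] = 8

L[5] = 8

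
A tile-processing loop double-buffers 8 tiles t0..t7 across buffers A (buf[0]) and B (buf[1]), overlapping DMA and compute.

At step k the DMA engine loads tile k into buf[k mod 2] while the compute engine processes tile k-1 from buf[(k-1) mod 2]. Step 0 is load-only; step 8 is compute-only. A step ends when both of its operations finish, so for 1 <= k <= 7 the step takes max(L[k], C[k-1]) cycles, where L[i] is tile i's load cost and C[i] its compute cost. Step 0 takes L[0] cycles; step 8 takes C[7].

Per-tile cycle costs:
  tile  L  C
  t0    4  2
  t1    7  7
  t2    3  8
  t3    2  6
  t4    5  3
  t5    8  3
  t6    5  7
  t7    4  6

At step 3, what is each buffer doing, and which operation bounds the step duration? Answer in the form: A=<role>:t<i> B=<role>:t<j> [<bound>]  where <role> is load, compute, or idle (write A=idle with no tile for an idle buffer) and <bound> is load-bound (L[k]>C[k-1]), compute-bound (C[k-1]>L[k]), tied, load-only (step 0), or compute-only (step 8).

step 0: L[0]=4 → dur=4, Σ=4 | A=load:t0 B=idle [load-only]
step 1: L[1]=7 C[0]=2 → dur=7, Σ=11 | A=compute:t0 B=load:t1 [load-bound]
step 2: L[2]=3 C[1]=7 → dur=7, Σ=18 | A=load:t2 B=compute:t1 [compute-bound]
step 3: L[3]=2 C[2]=8 → dur=8, Σ=26 | A=compute:t2 B=load:t3 [compute-bound]
step 4: L[4]=5 C[3]=6 → dur=6, Σ=32 | A=load:t4 B=compute:t3 [compute-bound]
step 5: L[5]=8 C[4]=3 → dur=8, Σ=40 | A=compute:t4 B=load:t5 [load-bound]
step 6: L[6]=5 C[5]=3 → dur=5, Σ=45 | A=load:t6 B=compute:t5 [load-bound]
step 7: L[7]=4 C[6]=7 → dur=7, Σ=52 | A=compute:t6 B=load:t7 [compute-bound]
step 8: C[7]=6 → dur=6, Σ=58 | A=idle B=compute:t7 [compute-only]

step 3: A=compute:t2 B=load:t3 [compute-bound]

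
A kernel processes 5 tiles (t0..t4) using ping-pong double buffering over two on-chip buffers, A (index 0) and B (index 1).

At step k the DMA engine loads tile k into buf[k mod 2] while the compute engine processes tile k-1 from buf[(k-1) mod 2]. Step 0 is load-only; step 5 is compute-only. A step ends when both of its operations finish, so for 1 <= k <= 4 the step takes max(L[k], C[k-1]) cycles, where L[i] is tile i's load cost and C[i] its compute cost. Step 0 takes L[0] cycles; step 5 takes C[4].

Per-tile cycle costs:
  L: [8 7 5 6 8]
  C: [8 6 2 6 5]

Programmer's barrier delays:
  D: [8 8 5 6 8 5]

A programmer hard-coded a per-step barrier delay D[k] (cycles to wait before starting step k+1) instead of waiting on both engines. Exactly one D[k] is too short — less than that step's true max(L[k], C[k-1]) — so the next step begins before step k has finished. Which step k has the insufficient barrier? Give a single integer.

hazard at step 2

[0] required=L[0]=8=8 vs D=8 ok
[1] required=max(L[1]=7,C[0]=8)=8 vs D=8 ok
[2] required=max(L[2]=5,C[1]=6)=6 vs D=5 SHORT
[3] required=max(L[3]=6,C[2]=2)=6 vs D=6 ok
[4] required=max(L[4]=8,C[3]=6)=8 vs D=8 ok
[5] required=C[4]=5=5 vs D=5 ok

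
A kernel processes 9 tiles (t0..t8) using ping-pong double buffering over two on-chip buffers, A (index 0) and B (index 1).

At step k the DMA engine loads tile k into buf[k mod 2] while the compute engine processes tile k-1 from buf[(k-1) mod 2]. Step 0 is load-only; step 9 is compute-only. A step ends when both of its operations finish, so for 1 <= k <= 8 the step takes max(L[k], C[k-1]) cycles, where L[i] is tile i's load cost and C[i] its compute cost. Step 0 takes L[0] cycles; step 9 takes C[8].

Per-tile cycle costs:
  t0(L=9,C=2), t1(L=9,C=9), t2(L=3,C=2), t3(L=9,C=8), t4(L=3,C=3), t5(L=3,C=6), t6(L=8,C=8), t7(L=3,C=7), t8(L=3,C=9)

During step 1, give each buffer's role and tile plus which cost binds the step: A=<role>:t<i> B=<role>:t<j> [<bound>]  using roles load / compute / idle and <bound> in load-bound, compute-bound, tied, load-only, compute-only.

k=0 load=t0/9c comp=- wait=9 total=9
k=1 load=t1/9c comp=t0/2c wait=9 total=18
k=2 load=t2/3c comp=t1/9c wait=9 total=27
k=3 load=t3/9c comp=t2/2c wait=9 total=36
k=4 load=t4/3c comp=t3/8c wait=8 total=44
k=5 load=t5/3c comp=t4/3c wait=3 total=47
k=6 load=t6/8c comp=t5/6c wait=8 total=55
k=7 load=t7/3c comp=t6/8c wait=8 total=63
k=8 load=t8/3c comp=t7/7c wait=7 total=70
k=9 load=- comp=t8/9c wait=9 total=79

step 1: A=compute:t0 B=load:t1 [load-bound]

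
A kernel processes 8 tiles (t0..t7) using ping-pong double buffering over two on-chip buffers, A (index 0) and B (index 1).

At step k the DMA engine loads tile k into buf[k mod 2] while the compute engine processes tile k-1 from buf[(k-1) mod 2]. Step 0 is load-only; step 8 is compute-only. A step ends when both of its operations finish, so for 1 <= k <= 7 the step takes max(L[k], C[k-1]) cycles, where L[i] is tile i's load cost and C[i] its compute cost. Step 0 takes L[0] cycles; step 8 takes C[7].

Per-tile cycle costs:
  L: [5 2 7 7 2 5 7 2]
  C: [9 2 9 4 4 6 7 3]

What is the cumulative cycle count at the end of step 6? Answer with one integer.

end_cycle[6] = 46

k=0 load=t0/5c comp=- wait=5 total=5
k=1 load=t1/2c comp=t0/9c wait=9 total=14
k=2 load=t2/7c comp=t1/2c wait=7 total=21
k=3 load=t3/7c comp=t2/9c wait=9 total=30
k=4 load=t4/2c comp=t3/4c wait=4 total=34
k=5 load=t5/5c comp=t4/4c wait=5 total=39
k=6 load=t6/7c comp=t5/6c wait=7 total=46
k=7 load=t7/2c comp=t6/7c wait=7 total=53
k=8 load=- comp=t7/3c wait=3 total=56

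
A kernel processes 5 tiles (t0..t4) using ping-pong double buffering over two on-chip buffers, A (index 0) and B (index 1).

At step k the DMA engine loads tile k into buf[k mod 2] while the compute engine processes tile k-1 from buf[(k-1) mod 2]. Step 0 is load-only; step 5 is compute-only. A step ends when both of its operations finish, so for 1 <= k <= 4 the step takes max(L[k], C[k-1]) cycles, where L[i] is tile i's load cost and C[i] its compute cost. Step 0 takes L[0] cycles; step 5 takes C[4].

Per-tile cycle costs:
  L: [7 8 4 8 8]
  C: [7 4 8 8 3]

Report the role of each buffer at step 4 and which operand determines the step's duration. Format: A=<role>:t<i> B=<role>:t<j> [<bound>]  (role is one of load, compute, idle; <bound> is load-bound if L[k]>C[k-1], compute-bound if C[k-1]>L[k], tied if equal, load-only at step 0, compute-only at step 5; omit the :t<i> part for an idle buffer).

step 4: A=load:t4 B=compute:t3 [tied]

step 0: L[0]=7 → dur=7, Σ=7 | A=load:t0 B=idle [load-only]
step 1: L[1]=8 C[0]=7 → dur=8, Σ=15 | A=compute:t0 B=load:t1 [load-bound]
step 2: L[2]=4 C[1]=4 → dur=4, Σ=19 | A=load:t2 B=compute:t1 [tied]
step 3: L[3]=8 C[2]=8 → dur=8, Σ=27 | A=compute:t2 B=load:t3 [tied]
step 4: L[4]=8 C[3]=8 → dur=8, Σ=35 | A=load:t4 B=compute:t3 [tied]
step 5: C[4]=3 → dur=3, Σ=38 | A=compute:t4 B=idle [compute-only]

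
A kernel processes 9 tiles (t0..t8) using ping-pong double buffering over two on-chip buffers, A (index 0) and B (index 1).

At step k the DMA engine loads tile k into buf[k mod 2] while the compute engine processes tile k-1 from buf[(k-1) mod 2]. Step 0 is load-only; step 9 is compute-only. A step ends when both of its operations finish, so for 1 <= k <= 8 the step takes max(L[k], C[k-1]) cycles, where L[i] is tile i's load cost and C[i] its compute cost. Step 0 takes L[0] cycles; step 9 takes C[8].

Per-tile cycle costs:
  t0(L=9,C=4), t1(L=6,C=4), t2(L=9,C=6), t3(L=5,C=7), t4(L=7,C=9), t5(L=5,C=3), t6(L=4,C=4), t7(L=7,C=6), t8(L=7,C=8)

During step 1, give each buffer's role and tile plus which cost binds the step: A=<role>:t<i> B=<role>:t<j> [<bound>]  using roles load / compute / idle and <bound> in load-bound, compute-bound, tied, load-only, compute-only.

step 1: A=compute:t0 B=load:t1 [load-bound]

[0] DMA t0→A (9c) ∥ CU idle ⇒ 9c, clock 9
[1] DMA t1→B (6c) ∥ CU A:t0 (4c) ⇒ 6c, clock 15
[2] DMA t2→A (9c) ∥ CU B:t1 (4c) ⇒ 9c, clock 24
[3] DMA t3→B (5c) ∥ CU A:t2 (6c) ⇒ 6c, clock 30
[4] DMA t4→A (7c) ∥ CU B:t3 (7c) ⇒ 7c, clock 37
[5] DMA t5→B (5c) ∥ CU A:t4 (9c) ⇒ 9c, clock 46
[6] DMA t6→A (4c) ∥ CU B:t5 (3c) ⇒ 4c, clock 50
[7] DMA t7→B (7c) ∥ CU A:t6 (4c) ⇒ 7c, clock 57
[8] DMA t8→A (7c) ∥ CU B:t7 (6c) ⇒ 7c, clock 64
[9] DMA idle ∥ CU A:t8 (8c) ⇒ 8c, clock 72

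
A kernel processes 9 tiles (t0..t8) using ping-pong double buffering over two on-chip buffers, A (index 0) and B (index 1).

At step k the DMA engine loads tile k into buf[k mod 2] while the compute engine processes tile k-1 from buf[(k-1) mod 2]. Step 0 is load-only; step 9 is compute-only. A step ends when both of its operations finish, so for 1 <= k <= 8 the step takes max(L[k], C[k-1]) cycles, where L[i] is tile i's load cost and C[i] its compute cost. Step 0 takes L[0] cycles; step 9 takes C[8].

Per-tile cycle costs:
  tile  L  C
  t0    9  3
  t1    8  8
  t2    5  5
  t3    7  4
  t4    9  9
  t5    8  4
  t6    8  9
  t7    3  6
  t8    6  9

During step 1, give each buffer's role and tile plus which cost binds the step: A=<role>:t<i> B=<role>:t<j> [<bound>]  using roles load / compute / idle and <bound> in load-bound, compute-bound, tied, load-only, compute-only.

step 1: A=compute:t0 B=load:t1 [load-bound]

k=0 load=t0/9c comp=- wait=9 total=9
k=1 load=t1/8c comp=t0/3c wait=8 total=17
k=2 load=t2/5c comp=t1/8c wait=8 total=25
k=3 load=t3/7c comp=t2/5c wait=7 total=32
k=4 load=t4/9c comp=t3/4c wait=9 total=41
k=5 load=t5/8c comp=t4/9c wait=9 total=50
k=6 load=t6/8c comp=t5/4c wait=8 total=58
k=7 load=t7/3c comp=t6/9c wait=9 total=67
k=8 load=t8/6c comp=t7/6c wait=6 total=73
k=9 load=- comp=t8/9c wait=9 total=82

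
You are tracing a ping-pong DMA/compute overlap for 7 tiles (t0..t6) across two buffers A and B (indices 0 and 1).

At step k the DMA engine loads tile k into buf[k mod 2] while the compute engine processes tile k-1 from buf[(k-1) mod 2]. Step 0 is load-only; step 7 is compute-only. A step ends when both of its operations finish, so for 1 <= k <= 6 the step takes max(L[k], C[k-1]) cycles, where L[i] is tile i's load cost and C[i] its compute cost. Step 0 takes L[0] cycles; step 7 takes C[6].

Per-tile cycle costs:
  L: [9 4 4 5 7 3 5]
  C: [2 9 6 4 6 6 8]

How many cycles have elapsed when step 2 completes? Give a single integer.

end_cycle[2] = 22

[0] DMA t0→A (9c) ∥ CU idle ⇒ 9c, clock 9
[1] DMA t1→B (4c) ∥ CU A:t0 (2c) ⇒ 4c, clock 13
[2] DMA t2→A (4c) ∥ CU B:t1 (9c) ⇒ 9c, clock 22
[3] DMA t3→B (5c) ∥ CU A:t2 (6c) ⇒ 6c, clock 28
[4] DMA t4→A (7c) ∥ CU B:t3 (4c) ⇒ 7c, clock 35
[5] DMA t5→B (3c) ∥ CU A:t4 (6c) ⇒ 6c, clock 41
[6] DMA t6→A (5c) ∥ CU B:t5 (6c) ⇒ 6c, clock 47
[7] DMA idle ∥ CU A:t6 (8c) ⇒ 8c, clock 55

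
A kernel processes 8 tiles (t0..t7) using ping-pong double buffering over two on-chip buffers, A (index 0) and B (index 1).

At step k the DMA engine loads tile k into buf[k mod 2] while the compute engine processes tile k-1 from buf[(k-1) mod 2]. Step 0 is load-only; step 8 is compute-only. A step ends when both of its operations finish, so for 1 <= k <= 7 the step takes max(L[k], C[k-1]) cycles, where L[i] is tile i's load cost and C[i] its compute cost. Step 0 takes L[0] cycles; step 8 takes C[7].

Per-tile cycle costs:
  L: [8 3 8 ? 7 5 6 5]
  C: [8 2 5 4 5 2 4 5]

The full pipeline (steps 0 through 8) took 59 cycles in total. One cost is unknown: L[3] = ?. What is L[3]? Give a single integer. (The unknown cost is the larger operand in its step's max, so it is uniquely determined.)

step 0: dur = L[0]=8 = 8
step 1: dur = max(L[1]=3, C[0]=8) = 8
step 2: dur = max(L[2]=8, C[1]=2) = 8
step 3: dur = max(L[3]=?, C[2]=5) = L[3]  (unknown; binding)
step 4: dur = max(L[4]=7, C[3]=4) = 7
step 5: dur = max(L[5]=5, C[4]=5) = 5
step 6: dur = max(L[6]=6, C[5]=2) = 6
step 7: dur = max(L[7]=5, C[6]=4) = 5
step 8: dur = C[7]=5 = 5
sum of known step durations = 52
dur[3] = total - known = 59 - 52 = 7
L[3] is the binding max in step 3, so L[3] = dur[3] = 7

L[3] = 7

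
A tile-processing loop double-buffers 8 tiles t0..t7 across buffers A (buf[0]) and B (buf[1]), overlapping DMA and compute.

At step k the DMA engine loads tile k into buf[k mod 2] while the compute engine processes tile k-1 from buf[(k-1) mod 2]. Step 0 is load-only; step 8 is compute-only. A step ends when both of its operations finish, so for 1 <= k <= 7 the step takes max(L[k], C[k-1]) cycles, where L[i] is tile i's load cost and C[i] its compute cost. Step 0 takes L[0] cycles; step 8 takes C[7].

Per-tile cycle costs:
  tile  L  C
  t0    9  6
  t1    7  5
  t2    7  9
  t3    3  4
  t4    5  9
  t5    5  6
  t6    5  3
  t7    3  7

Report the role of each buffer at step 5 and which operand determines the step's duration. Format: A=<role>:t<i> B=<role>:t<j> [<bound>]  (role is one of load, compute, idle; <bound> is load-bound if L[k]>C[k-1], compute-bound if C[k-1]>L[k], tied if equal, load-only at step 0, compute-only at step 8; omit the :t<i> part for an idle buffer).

step 5: A=compute:t4 B=load:t5 [compute-bound]

k=0 load=t0/9c comp=- wait=9 total=9
k=1 load=t1/7c comp=t0/6c wait=7 total=16
k=2 load=t2/7c comp=t1/5c wait=7 total=23
k=3 load=t3/3c comp=t2/9c wait=9 total=32
k=4 load=t4/5c comp=t3/4c wait=5 total=37
k=5 load=t5/5c comp=t4/9c wait=9 total=46
k=6 load=t6/5c comp=t5/6c wait=6 total=52
k=7 load=t7/3c comp=t6/3c wait=3 total=55
k=8 load=- comp=t7/7c wait=7 total=62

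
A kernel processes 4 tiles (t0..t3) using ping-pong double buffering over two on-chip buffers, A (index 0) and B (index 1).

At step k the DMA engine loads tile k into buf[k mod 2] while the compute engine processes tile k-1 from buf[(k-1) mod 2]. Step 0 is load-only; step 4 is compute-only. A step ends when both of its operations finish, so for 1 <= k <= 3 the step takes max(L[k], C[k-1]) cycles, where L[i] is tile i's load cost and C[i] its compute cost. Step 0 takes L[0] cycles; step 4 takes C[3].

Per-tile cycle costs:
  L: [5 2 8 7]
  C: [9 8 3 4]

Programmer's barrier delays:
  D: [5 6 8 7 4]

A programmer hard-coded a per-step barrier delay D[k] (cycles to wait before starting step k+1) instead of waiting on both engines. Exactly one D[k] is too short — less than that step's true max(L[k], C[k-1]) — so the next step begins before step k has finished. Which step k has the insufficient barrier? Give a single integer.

[0] required=L[0]=5=5 vs D=5 ok
[1] required=max(L[1]=2,C[0]=9)=9 vs D=6 SHORT
[2] required=max(L[2]=8,C[1]=8)=8 vs D=8 ok
[3] required=max(L[3]=7,C[2]=3)=7 vs D=7 ok
[4] required=C[3]=4=4 vs D=4 ok

hazard at step 1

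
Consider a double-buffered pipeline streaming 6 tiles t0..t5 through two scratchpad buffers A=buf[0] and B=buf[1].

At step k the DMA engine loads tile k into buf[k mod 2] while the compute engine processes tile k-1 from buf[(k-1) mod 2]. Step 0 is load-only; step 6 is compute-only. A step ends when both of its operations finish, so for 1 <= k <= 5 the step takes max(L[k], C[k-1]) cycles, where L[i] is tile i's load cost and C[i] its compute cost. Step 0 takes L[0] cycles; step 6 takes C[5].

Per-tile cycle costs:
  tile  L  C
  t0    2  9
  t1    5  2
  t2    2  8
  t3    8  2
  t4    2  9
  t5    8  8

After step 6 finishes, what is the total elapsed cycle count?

k=0 load=t0/2c comp=- wait=2 total=2
k=1 load=t1/5c comp=t0/9c wait=9 total=11
k=2 load=t2/2c comp=t1/2c wait=2 total=13
k=3 load=t3/8c comp=t2/8c wait=8 total=21
k=4 load=t4/2c comp=t3/2c wait=2 total=23
k=5 load=t5/8c comp=t4/9c wait=9 total=32
k=6 load=- comp=t5/8c wait=8 total=40

end_cycle[6] = 40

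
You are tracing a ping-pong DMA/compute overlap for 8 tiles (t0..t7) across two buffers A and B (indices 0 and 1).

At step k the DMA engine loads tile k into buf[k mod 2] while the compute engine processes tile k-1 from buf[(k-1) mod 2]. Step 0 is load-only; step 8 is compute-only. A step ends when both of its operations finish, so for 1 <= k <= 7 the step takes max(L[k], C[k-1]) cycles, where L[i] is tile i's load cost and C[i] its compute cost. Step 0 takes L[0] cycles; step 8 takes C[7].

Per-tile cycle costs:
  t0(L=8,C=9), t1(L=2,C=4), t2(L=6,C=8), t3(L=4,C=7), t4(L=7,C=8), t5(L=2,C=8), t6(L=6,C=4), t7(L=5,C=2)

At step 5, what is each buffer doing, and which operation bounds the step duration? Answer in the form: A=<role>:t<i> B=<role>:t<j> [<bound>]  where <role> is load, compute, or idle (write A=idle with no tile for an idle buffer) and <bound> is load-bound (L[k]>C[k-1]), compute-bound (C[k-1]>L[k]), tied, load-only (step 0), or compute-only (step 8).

step 5: A=compute:t4 B=load:t5 [compute-bound]

step 0: L[0]=8 → dur=8, Σ=8 | A=load:t0 B=idle [load-only]
step 1: L[1]=2 C[0]=9 → dur=9, Σ=17 | A=compute:t0 B=load:t1 [compute-bound]
step 2: L[2]=6 C[1]=4 → dur=6, Σ=23 | A=load:t2 B=compute:t1 [load-bound]
step 3: L[3]=4 C[2]=8 → dur=8, Σ=31 | A=compute:t2 B=load:t3 [compute-bound]
step 4: L[4]=7 C[3]=7 → dur=7, Σ=38 | A=load:t4 B=compute:t3 [tied]
step 5: L[5]=2 C[4]=8 → dur=8, Σ=46 | A=compute:t4 B=load:t5 [compute-bound]
step 6: L[6]=6 C[5]=8 → dur=8, Σ=54 | A=load:t6 B=compute:t5 [compute-bound]
step 7: L[7]=5 C[6]=4 → dur=5, Σ=59 | A=compute:t6 B=load:t7 [load-bound]
step 8: C[7]=2 → dur=2, Σ=61 | A=idle B=compute:t7 [compute-only]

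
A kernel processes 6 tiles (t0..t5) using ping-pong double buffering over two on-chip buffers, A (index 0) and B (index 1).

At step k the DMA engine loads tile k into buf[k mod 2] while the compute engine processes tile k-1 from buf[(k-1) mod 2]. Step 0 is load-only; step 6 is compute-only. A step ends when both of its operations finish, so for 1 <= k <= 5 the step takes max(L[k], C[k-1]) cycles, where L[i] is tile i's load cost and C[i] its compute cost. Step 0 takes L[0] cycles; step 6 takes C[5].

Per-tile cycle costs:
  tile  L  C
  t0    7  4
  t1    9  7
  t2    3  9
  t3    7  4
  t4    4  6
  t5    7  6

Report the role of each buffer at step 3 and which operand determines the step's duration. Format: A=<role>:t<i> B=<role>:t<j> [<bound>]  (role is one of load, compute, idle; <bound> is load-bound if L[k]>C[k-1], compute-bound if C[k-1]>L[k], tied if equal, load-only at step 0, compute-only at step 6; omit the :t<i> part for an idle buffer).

k=0 load=t0/7c comp=- wait=7 total=7
k=1 load=t1/9c comp=t0/4c wait=9 total=16
k=2 load=t2/3c comp=t1/7c wait=7 total=23
k=3 load=t3/7c comp=t2/9c wait=9 total=32
k=4 load=t4/4c comp=t3/4c wait=4 total=36
k=5 load=t5/7c comp=t4/6c wait=7 total=43
k=6 load=- comp=t5/6c wait=6 total=49

step 3: A=compute:t2 B=load:t3 [compute-bound]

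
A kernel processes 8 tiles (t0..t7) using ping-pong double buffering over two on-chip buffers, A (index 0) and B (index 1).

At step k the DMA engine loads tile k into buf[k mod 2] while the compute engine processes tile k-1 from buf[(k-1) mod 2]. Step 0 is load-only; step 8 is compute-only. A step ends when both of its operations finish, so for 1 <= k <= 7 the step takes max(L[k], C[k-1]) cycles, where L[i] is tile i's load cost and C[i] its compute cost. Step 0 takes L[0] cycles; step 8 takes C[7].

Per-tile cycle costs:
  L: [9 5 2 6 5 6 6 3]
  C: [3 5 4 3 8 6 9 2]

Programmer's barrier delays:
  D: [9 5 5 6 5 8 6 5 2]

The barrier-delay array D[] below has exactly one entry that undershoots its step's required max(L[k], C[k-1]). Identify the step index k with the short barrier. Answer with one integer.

[0] required=L[0]=9=9 vs D=9 ok
[1] required=max(L[1]=5,C[0]=3)=5 vs D=5 ok
[2] required=max(L[2]=2,C[1]=5)=5 vs D=5 ok
[3] required=max(L[3]=6,C[2]=4)=6 vs D=6 ok
[4] required=max(L[4]=5,C[3]=3)=5 vs D=5 ok
[5] required=max(L[5]=6,C[4]=8)=8 vs D=8 ok
[6] required=max(L[6]=6,C[5]=6)=6 vs D=6 ok
[7] required=max(L[7]=3,C[6]=9)=9 vs D=5 SHORT
[8] required=C[7]=2=2 vs D=2 ok

hazard at step 7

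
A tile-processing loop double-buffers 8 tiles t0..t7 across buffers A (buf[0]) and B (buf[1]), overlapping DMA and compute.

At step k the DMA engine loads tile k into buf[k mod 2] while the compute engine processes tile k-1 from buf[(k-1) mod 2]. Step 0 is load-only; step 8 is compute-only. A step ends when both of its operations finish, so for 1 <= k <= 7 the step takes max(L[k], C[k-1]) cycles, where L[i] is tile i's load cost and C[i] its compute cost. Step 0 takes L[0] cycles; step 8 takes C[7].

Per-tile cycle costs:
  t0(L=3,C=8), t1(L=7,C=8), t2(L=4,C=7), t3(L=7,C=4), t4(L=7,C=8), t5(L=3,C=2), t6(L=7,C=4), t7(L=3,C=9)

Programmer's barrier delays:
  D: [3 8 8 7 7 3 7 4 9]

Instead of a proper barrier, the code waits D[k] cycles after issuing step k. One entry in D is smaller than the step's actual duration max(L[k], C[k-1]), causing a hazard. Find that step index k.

hazard at step 5

[0] required=L[0]=3=3 vs D=3 ok
[1] required=max(L[1]=7,C[0]=8)=8 vs D=8 ok
[2] required=max(L[2]=4,C[1]=8)=8 vs D=8 ok
[3] required=max(L[3]=7,C[2]=7)=7 vs D=7 ok
[4] required=max(L[4]=7,C[3]=4)=7 vs D=7 ok
[5] required=max(L[5]=3,C[4]=8)=8 vs D=3 SHORT
[6] required=max(L[6]=7,C[5]=2)=7 vs D=7 ok
[7] required=max(L[7]=3,C[6]=4)=4 vs D=4 ok
[8] required=C[7]=9=9 vs D=9 ok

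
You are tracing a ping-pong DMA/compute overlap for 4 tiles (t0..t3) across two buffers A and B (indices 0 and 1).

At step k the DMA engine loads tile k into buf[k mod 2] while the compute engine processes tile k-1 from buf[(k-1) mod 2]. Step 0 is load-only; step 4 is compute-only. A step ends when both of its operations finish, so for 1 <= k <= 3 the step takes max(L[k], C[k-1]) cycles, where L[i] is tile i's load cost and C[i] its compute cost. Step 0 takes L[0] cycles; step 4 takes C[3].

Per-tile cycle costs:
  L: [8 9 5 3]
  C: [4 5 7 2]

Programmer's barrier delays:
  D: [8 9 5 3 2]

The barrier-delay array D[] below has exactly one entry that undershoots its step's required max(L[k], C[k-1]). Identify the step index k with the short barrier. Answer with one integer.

step 0: need L[0]=8 = 8; D[0]=8 ok
step 1: need max(L[1]=9,C[0]=4) = 9; D[1]=9 ok
step 2: need max(L[2]=5,C[1]=5) = 5; D[2]=5 ok
step 3: need max(L[3]=3,C[2]=7) = 7; D[3]=3 SHORT
step 4: need C[3]=2 = 2; D[4]=2 ok

hazard at step 3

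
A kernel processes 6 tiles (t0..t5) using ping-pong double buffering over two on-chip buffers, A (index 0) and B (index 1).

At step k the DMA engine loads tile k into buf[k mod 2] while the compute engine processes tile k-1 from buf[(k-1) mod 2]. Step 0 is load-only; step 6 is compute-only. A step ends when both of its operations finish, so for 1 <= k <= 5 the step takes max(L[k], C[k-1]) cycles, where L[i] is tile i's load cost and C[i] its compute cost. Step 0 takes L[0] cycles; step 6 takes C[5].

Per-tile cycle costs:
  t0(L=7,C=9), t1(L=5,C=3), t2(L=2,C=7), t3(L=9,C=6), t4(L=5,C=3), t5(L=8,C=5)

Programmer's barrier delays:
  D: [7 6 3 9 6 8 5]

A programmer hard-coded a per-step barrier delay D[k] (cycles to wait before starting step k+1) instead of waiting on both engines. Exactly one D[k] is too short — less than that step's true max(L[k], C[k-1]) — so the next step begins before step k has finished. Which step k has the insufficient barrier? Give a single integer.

hazard at step 1

step 0: need L[0]=7 = 7; D[0]=7 ok
step 1: need max(L[1]=5,C[0]=9) = 9; D[1]=6 SHORT
step 2: need max(L[2]=2,C[1]=3) = 3; D[2]=3 ok
step 3: need max(L[3]=9,C[2]=7) = 9; D[3]=9 ok
step 4: need max(L[4]=5,C[3]=6) = 6; D[4]=6 ok
step 5: need max(L[5]=8,C[4]=3) = 8; D[5]=8 ok
step 6: need C[5]=5 = 5; D[6]=5 ok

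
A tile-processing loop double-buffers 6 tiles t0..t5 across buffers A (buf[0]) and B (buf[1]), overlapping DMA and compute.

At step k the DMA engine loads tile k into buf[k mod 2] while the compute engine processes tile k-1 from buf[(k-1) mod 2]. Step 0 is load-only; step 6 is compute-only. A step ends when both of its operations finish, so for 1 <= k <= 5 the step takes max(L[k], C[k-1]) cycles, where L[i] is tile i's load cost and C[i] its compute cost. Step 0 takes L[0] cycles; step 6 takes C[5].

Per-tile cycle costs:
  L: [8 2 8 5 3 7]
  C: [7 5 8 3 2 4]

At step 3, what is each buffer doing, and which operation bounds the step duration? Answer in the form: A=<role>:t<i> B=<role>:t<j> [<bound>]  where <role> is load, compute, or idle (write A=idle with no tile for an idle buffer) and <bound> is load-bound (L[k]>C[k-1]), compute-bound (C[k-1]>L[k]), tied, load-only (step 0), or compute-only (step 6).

step 3: A=compute:t2 B=load:t3 [compute-bound]

  0. 8=8c; end=8; A:t0 B:-
  1. max(2,7)=7c; end=15; A:t0 B:t1
  2. max(8,5)=8c; end=23; A:t2 B:t1
  3. max(5,8)=8c; end=31; A:t2 B:t3
  4. max(3,3)=3c; end=34; A:t4 B:t3
  5. max(7,2)=7c; end=41; A:t4 B:t5
  6. 4=4c; end=45; A:t4 B:t5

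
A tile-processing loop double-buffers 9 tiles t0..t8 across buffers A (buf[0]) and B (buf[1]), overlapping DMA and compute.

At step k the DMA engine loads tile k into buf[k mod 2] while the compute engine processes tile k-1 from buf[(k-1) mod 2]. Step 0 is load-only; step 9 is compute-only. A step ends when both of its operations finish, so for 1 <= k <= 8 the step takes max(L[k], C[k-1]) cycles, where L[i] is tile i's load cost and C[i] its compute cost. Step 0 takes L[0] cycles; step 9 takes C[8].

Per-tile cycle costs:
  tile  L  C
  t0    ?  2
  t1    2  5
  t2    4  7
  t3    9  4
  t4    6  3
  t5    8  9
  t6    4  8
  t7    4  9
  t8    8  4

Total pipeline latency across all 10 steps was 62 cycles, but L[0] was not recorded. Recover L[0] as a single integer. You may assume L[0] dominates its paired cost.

L[0] = 2

step 0 | dur = L[0]=? = L[0]  (unknown; binding)
step 1 | dur = max(L[1]=2, C[0]=2) = 2
step 2 | dur = max(L[2]=4, C[1]=5) = 5
step 3 | dur = max(L[3]=9, C[2]=7) = 9
step 4 | dur = max(L[4]=6, C[3]=4) = 6
step 5 | dur = max(L[5]=8, C[4]=3) = 8
step 6 | dur = max(L[6]=4, C[5]=9) = 9
step 7 | dur = max(L[7]=4, C[6]=8) = 8
step 8 | dur = max(L[8]=8, C[7]=9) = 9
step 9 | dur = C[8]=4 = 4
sum of known step durations = 60
dur[0] = total - known = 62 - 60 = 2
L[0] is the binding max in step 0, so L[0] = dur[0] = 2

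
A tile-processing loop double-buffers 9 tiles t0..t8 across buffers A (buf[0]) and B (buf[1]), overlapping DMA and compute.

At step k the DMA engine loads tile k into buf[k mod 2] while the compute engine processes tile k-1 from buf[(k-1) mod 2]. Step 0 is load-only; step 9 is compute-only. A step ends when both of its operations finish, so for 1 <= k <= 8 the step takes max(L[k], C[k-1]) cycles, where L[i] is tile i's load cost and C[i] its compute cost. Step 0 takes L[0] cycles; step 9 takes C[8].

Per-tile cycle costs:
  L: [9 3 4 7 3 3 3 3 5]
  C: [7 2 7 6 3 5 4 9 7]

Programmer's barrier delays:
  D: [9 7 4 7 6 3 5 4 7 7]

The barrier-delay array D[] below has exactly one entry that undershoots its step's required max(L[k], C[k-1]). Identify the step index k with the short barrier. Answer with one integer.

hazard at step 8

[0] required=L[0]=9=9 vs D=9 ok
[1] required=max(L[1]=3,C[0]=7)=7 vs D=7 ok
[2] required=max(L[2]=4,C[1]=2)=4 vs D=4 ok
[3] required=max(L[3]=7,C[2]=7)=7 vs D=7 ok
[4] required=max(L[4]=3,C[3]=6)=6 vs D=6 ok
[5] required=max(L[5]=3,C[4]=3)=3 vs D=3 ok
[6] required=max(L[6]=3,C[5]=5)=5 vs D=5 ok
[7] required=max(L[7]=3,C[6]=4)=4 vs D=4 ok
[8] required=max(L[8]=5,C[7]=9)=9 vs D=7 SHORT
[9] required=C[8]=7=7 vs D=7 ok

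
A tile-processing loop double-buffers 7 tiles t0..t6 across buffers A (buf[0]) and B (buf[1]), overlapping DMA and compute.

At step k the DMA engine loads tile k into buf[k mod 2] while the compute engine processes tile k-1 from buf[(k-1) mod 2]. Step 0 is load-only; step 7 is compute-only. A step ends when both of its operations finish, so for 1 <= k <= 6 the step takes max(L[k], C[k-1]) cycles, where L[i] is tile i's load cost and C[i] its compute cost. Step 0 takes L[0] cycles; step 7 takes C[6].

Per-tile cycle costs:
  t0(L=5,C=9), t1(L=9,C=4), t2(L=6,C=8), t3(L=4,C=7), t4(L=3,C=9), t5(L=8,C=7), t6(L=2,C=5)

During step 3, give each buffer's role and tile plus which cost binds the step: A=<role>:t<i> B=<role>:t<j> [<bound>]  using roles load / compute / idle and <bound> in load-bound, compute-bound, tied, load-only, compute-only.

step 3: A=compute:t2 B=load:t3 [compute-bound]

  0. 5=5c; end=5; A:t0 B:-
  1. max(9,9)=9c; end=14; A:t0 B:t1
  2. max(6,4)=6c; end=20; A:t2 B:t1
  3. max(4,8)=8c; end=28; A:t2 B:t3
  4. max(3,7)=7c; end=35; A:t4 B:t3
  5. max(8,9)=9c; end=44; A:t4 B:t5
  6. max(2,7)=7c; end=51; A:t6 B:t5
  7. 5=5c; end=56; A:t6 B:t5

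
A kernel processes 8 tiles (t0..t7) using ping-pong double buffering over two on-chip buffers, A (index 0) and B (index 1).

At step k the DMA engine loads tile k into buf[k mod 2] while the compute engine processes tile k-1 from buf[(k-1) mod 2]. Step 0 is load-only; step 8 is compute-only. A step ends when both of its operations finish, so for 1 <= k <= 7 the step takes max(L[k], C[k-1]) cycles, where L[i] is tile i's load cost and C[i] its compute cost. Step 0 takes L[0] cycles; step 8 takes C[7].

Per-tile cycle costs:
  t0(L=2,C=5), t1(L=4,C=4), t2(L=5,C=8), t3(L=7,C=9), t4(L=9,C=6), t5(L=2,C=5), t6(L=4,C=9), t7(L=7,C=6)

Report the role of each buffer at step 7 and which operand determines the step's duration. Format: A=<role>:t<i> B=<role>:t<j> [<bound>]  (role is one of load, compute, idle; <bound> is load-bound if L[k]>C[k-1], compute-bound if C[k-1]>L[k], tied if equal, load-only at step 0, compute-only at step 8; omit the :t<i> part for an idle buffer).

[0] DMA t0→A (2c) ∥ CU idle ⇒ 2c, clock 2
[1] DMA t1→B (4c) ∥ CU A:t0 (5c) ⇒ 5c, clock 7
[2] DMA t2→A (5c) ∥ CU B:t1 (4c) ⇒ 5c, clock 12
[3] DMA t3→B (7c) ∥ CU A:t2 (8c) ⇒ 8c, clock 20
[4] DMA t4→A (9c) ∥ CU B:t3 (9c) ⇒ 9c, clock 29
[5] DMA t5→B (2c) ∥ CU A:t4 (6c) ⇒ 6c, clock 35
[6] DMA t6→A (4c) ∥ CU B:t5 (5c) ⇒ 5c, clock 40
[7] DMA t7→B (7c) ∥ CU A:t6 (9c) ⇒ 9c, clock 49
[8] DMA idle ∥ CU B:t7 (6c) ⇒ 6c, clock 55

step 7: A=compute:t6 B=load:t7 [compute-bound]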